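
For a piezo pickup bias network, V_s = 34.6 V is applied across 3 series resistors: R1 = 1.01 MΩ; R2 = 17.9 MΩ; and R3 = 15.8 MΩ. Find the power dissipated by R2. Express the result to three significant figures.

Series current I = V_s/ΣR = 34.6/34.71 = 0.9968 µA.
P(R2) = I²·R2 = (0.9968)² × 17.9 = 17.79 µW.

P ≈ 17.8 µW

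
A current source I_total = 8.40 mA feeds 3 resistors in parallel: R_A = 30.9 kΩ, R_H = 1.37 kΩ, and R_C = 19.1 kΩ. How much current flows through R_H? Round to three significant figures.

ΣG = 1/30.9 + 1/1.37 + 1/19.1 = 0.8146.
Current divider: I(R_H) = I_total · G_k/ΣG = 8.40 × (0.7299/0.8146) = 8.40 × 0.8960 = 7.526 mA.

I ≈ 7.53 mA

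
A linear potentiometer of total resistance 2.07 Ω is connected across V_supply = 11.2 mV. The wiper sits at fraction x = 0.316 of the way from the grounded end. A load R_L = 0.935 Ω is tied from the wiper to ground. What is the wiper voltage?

Lower segment x·R_p = 0.6541 Ω; upper segment (1−x)·R_p = 1.416 Ω.
R_L loads the lower segment: effective lower R = 0.3849 Ω.
Then V_out = V_supply · 0.3849/(1.416 + 0.3849) = 2.394 mV.

V_out ≈ 2.39 mV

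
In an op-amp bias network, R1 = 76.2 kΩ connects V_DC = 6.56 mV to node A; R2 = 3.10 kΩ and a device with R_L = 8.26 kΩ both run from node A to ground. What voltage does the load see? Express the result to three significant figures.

R2 ‖ R_L = (3.10 × 8.26)/(3.10 + 8.26) = 2.254 kΩ.
Voltage divider with the loaded lower leg: V_out = 6.56 × 2.254/(76.2 + 2.254) = 6.56 × 0.02873 = 0.1885 mV.

V_out ≈ 0.188 mV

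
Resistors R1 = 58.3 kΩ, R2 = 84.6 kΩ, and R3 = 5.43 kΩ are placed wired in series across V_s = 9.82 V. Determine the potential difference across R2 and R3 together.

V ≈ 5.96 V

Total series resistance ΣR = 58.3 + 84.6 + 5.43 = 148.3 kΩ.
R_{R2..R3} = 84.6 + 5.43 = 90.03 kΩ.
By the voltage-divider rule, V = 9.82 × 90.03/148.3 = 5.960 V.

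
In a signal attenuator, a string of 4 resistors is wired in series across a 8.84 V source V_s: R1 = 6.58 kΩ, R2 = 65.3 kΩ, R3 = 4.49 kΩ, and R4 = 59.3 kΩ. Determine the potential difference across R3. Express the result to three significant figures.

Series total: ΣR = 6.58 + 65.3 + 4.49 + 59.3 = 135.7 kΩ.
V = V_s · R/ΣR = 8.84 × 0.03310 = 0.2926 V.

V ≈ 0.293 V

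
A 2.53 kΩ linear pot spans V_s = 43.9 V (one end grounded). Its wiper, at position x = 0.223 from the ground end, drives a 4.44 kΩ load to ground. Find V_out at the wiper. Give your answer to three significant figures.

Split the track: R_lower = x·R_p = 0.5642 kΩ, R_upper = (1−x)·R_p = 1.966 kΩ.
R_L loads the lower segment: effective lower R = 0.5006 kΩ.
V_out = 43.9 × 0.5006/(1.966 + 0.5006) = 8.910 V.

V_out ≈ 8.91 V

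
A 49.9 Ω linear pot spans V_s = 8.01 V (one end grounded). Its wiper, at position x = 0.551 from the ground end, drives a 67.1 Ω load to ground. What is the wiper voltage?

The pot divides into 22.41 Ω above the wiper and 27.49 Ω below.
(x·R_p) ‖ R_L = 19.50 Ω.
V_out = 8.01 × 19.50/(22.41 + 19.50) = 3.728 V.

V_out ≈ 3.73 V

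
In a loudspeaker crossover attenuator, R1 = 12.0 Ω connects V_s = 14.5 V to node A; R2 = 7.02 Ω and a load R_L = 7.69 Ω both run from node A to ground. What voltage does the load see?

V_out ≈ 3.40 V

The load sits in parallel with R2, giving an effective lower resistance R2' = R2·R_L/(R2+R_L) = 3.670 Ω.
Then V_out = V_s · R2'/(R1 + R2') = 14.5 × 3.670/15.67 = 3.396 V.
(Unloaded it would be 5.35 V; the load pulls it down.)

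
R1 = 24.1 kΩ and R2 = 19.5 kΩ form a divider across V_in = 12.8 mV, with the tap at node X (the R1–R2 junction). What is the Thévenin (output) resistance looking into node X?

R_th ≈ 10.8 kΩ

Looking into X with the source shorted: R_th = R1·R2/(R1+R2) = 24.10 × 19.5/43.60 = 10.78 kΩ.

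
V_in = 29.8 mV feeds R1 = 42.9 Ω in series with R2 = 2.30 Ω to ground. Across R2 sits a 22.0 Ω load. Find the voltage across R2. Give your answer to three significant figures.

The load sits in parallel with R2, giving an effective lower resistance R2' = R2·R_L/(R2+R_L) = 2.082 Ω.
Voltage divider with the loaded lower leg: V_out = 29.8 × 2.082/(42.9 + 2.082) = 29.8 × 0.04629 = 1.379 mV.
(Unloaded it would be 1.52 mV; the load pulls it down.)

V_out ≈ 1.38 mV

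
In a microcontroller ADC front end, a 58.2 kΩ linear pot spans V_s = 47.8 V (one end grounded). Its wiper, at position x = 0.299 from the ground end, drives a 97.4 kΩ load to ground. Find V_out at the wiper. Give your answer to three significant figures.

Split the track: R_lower = x·R_p = 17.40 kΩ, R_upper = (1−x)·R_p = 40.80 kΩ.
Lower segment in parallel with the load: 17.40 ‖ 97.4 = 14.76 kΩ.
Loaded-divider output: V_out = 47.8 × 0.2657 = 12.70 V.

V_out ≈ 12.7 V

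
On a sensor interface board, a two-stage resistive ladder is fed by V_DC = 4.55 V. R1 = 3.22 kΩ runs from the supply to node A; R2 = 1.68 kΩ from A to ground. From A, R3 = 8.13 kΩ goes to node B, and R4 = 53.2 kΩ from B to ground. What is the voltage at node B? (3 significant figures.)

Node A sees R2 in parallel with the series input of stage 2, R3 + R4 = 61.33 kΩ.
Effective lower resistance at A: R2 ‖ 61.33 = 1.635 kΩ.
So V_A = 4.55 × 0.3368 = 1.532 V.
Then the unloaded second divider: V_B = V_A × R4/(R3+R4) = 1.532 × 0.8674 = 1.329 V.

V_B ≈ 1.33 V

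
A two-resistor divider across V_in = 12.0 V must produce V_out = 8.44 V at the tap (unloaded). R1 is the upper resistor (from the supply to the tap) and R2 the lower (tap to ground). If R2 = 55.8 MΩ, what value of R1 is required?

V_out/V_in = R2/(R1+R2) = 0.7033.
R1 = R2·(1/k − 1) = 55.8 × 0.4218 = 23.54 MΩ.

R1 ≈ 23.5 MΩ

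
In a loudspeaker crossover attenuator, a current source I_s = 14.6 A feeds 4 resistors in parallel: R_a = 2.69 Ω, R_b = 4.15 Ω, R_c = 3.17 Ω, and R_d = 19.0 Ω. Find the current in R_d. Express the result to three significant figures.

Conductances: ΣG = 1/2.69 + 1/4.15 + 1/3.17 + 1/19.0 = 0.9808 (1/Ω).
Current divider: I(R_d) = I_s · G_k/ΣG = 14.6 × (0.05263/0.9808) = 14.6 × 0.05366 = 0.7835 A.

I ≈ 0.783 A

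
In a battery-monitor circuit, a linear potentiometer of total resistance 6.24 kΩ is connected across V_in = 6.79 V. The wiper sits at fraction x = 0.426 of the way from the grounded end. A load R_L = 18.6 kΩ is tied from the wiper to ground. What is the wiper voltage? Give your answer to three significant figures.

Lower segment x·R_p = 2.658 kΩ; upper segment (1−x)·R_p = 3.582 kΩ.
(x·R_p) ‖ R_L = 2.326 kΩ.
Then V_out = V_in · 2.326/(3.582 + 2.326) = 2.673 V.
(Unloaded: V_out = x·V_in = 2.89 V.)

V_out ≈ 2.67 V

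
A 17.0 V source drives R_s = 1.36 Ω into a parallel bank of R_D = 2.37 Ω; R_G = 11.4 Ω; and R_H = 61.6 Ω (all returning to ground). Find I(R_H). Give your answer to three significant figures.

Parallel bank: R_p = 1/(1/2.37 + 1/11.4 + 1/61.6) = 1.902 Ω.
Node voltage V_A = V_s · R_p/(R_s + R_p) = 17.0 × 0.5830 = 9.911 V.
Branch current I = V_A/R_H = 9.911/61.6 = 0.1609 A.
(Equivalently: I_total = 5.212 A, then current-divider fraction G_k/ΣG = 0.03087.)

I ≈ 0.161 A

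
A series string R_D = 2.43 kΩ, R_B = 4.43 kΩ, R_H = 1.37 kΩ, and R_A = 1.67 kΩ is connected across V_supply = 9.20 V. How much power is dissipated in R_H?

Series current I = V_supply/ΣR = 9.20/9.900 = 0.9293 mA.
P = I²R = 0.8636 × 1.37 = 1.183 mW.

P ≈ 1.18 mW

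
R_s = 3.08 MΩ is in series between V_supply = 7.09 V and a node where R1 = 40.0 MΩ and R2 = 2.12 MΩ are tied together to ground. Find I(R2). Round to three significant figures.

Parallel bank: R_p = 1/(1/40.0 + 1/2.12) = 2.013 MΩ.
Node voltage V_A = V_supply · R_p/(R_s + R_p) = 7.09 × 0.3953 = 2.803 V.
I(R2) = V_A / R2 = 2.803/2.12 = 1.322 µA.
(Equivalently: I_total = 1.392 µA, then current-divider fraction G_k/ΣG = 0.9497.)

I ≈ 1.32 µA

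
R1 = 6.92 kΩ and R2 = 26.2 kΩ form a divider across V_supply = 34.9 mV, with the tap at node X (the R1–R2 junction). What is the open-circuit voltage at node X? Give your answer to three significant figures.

V_th ≈ 27.6 mV

V_th is the unloaded tap voltage: V_supply · R2/(R1+R2) = 34.9 × 0.7911 = 27.61 mV.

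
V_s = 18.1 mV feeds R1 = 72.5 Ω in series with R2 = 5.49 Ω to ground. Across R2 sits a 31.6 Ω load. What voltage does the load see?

V_out ≈ 1.10 mV

R2 ‖ R_L = (5.49 × 31.6)/(5.49 + 31.6) = 4.677 Ω.
Now apply the divider: V_out = 18.1 × 0.06061 = 1.097 mV.
(Unloaded it would be 1.27 mV; the load pulls it down.)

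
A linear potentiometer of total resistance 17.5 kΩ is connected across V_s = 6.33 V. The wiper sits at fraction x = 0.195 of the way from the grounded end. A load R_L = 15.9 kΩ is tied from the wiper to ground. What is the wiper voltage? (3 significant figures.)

V_out ≈ 1.05 V

Lower segment x·R_p = 3.413 kΩ; upper segment (1−x)·R_p = 14.09 kΩ.
R_L loads the lower segment: effective lower R = 2.810 kΩ.
V_out = 6.33 × 2.810/(14.09 + 2.810) = 1.053 V.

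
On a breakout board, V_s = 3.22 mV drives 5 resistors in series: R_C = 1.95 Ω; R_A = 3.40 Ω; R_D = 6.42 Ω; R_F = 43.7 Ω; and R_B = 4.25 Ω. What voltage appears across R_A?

Total series resistance ΣR = 1.95 + 3.40 + 6.42 + 43.7 + 4.25 = 59.72 Ω.
Voltage divider: V = V_s · (3.400 / 59.72) = 3.22 × 0.05693 = 0.1833 mV.

V ≈ 0.183 mV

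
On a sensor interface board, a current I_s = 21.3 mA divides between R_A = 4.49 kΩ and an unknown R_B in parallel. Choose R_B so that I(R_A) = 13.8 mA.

R_B ≈ 8.26 kΩ

Two-branch current divider: I_A = I_s · R_B/(R_A + R_B).
13.8/21.3 = R_B/(R_A + R_B) → R_B = R_A · (0.6479)/(1 − 0.6479) = 4.49 × 1.840 = 8.262 kΩ.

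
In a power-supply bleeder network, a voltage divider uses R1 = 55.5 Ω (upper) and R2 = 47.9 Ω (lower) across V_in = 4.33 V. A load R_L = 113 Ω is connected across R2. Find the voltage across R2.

V_out ≈ 1.63 V

First combine the lower leg with the load: R2 ‖ R_L = 33.64 Ω.
Voltage divider with the loaded lower leg: V_out = 4.33 × 33.64/(55.5 + 33.64) = 4.33 × 0.3774 = 1.634 V.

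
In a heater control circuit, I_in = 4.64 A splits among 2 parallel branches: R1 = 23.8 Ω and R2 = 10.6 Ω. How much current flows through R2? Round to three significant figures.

With just two branches, the current splits inversely with resistance.
I(R2) = 4.64 × 23.8/(23.8 + 10.6) = 4.64 × 0.6919 = 3.210 A.

I ≈ 3.21 A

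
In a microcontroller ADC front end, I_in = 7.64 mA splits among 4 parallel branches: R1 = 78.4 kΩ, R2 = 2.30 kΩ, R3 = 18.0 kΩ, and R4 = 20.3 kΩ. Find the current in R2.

ΣG = 1/78.4 + 1/2.30 + 1/18.0 + 1/20.3 = 0.5524.
By the current-divider rule, I = I_in · G_k/ΣG = 7.64 × 0.7871 = 6.014 mA.

I ≈ 6.01 mA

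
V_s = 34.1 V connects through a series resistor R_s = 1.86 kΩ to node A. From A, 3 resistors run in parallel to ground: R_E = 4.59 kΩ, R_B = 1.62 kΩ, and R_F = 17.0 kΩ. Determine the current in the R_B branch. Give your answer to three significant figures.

Combine the parallel branches: R_p = (1/4.59 + 1/1.62 + 1/17.0)⁻¹ = 1.119 kΩ.
V_A = 34.1 × 1.119/2.979 = 12.81 V.
Branch current I = V_A/R_B = 12.81/1.62 = 7.905 mA.

I ≈ 7.91 mA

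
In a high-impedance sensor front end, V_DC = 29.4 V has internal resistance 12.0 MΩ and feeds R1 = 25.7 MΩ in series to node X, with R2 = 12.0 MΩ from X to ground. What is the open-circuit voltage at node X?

R1' = 12.0 + 25.7 = 37.70 MΩ (source resistance + R1).
Open-circuit (no load on X): V_th = V_DC · R2/(R1' + R2) = 29.4 × 12.0/(37.70 + 12.0) = 7.099 V.

V_th ≈ 7.10 V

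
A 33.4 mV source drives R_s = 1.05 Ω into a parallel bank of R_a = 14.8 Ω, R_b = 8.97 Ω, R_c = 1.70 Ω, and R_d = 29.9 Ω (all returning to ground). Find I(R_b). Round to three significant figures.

I ≈ 2.02 mA

Equivalent of the parallel group: R_p = 1.249 Ω.
V_A by voltage divider: V_A = 33.4 × 1.249/(1.05 + 1.249) = 18.14 mV.
I(R_b) = V_A / R_b = 18.14/8.97 = 2.023 mA.
(Equivalently: I_total = 14.53 mA, then current-divider fraction G_k/ΣG = 0.1392.)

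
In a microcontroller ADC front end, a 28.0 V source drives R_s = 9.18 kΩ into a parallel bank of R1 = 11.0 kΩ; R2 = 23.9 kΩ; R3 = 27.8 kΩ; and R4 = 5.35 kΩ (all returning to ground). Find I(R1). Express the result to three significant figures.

Parallel bank: R_p = 1/(1/11.0 + 1/23.9 + 1/27.8 + 1/5.35) = 2.812 kΩ.
V_A by voltage divider: V_A = 28.0 × 2.812/(9.18 + 2.812) = 6.565 V.
Branch current I = V_A/R1 = 6.565/11.0 = 0.5969 mA.
(Equivalently: I_total = 2.335 mA, then current-divider fraction G_k/ΣG = 0.2556.)

I ≈ 0.597 mA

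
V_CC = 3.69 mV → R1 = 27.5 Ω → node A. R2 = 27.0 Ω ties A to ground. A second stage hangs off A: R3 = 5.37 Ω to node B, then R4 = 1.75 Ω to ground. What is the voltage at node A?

The second stage (R3 + R4 = 7.120 Ω) loads node A in parallel with R2.
Effective lower resistance at A: R2 ‖ 7.120 = 5.634 Ω.
So V_A = 3.69 × 0.1700 = 0.6275 mV.

V_A ≈ 0.627 mV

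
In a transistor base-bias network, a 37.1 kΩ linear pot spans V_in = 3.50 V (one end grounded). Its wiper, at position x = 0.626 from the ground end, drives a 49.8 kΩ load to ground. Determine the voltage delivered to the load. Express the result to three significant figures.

V_out ≈ 1.87 V

Lower segment x·R_p = 23.22 kΩ; upper segment (1−x)·R_p = 13.88 kΩ.
(x·R_p) ‖ R_L = 15.84 kΩ.
V_out = 3.50 × 15.84/(13.88 + 15.84) = 1.866 V.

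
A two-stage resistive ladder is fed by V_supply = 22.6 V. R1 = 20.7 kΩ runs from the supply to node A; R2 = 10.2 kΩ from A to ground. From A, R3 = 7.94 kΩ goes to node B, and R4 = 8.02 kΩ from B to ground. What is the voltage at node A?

V_A ≈ 5.22 V

Looking into the second stage from A: R3 + R4 = 15.96 kΩ appears in parallel with R2.
R2 ‖ (R3+R4) = 6.223 kΩ.
First divider: V_A = V_supply · 6.223/(20.7 + 6.223) = 5.224 V.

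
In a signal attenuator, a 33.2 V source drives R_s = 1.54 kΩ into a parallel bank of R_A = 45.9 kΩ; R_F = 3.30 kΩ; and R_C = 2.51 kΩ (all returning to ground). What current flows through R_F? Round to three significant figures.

Equivalent of the parallel group: R_p = 1.383 kΩ.
V_A = 33.2 × 1.383/2.923 = 15.71 V.
I(R_F) = V_A / R_F = 15.71/3.30 = 4.760 mA.

I ≈ 4.76 mA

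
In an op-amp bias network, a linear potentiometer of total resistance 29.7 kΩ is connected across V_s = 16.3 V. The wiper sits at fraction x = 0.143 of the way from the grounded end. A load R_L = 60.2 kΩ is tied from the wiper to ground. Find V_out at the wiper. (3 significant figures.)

V_out ≈ 2.20 V

Lower segment x·R_p = 4.247 kΩ; upper segment (1−x)·R_p = 25.45 kΩ.
R_L loads the lower segment: effective lower R = 3.967 kΩ.
Then V_out = V_s · 3.967/(25.45 + 3.967) = 2.198 V.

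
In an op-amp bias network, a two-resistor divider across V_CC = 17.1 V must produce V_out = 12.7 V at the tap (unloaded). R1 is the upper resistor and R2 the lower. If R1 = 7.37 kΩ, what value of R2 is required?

Required fraction k = V_out/V_CC = 0.7427.
R2 = R1 · 0.7427/(1 − 0.7427) = 21.27 kΩ.

R2 ≈ 21.3 kΩ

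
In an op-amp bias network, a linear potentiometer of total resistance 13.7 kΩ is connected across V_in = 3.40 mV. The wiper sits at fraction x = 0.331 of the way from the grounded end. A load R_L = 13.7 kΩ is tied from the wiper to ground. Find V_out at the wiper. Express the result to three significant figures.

The pot divides into 9.165 kΩ above the wiper and 4.535 kΩ below.
Lower segment in parallel with the load: 4.535 ‖ 13.7 = 3.407 kΩ.
Then V_out = V_in · 3.407/(9.165 + 3.407) = 0.9214 mV.

V_out ≈ 0.921 mV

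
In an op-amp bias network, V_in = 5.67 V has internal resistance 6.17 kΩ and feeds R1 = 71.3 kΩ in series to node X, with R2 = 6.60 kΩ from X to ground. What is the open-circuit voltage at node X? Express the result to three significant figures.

V_th ≈ 0.445 V

R1' = 6.17 + 71.3 = 77.47 kΩ (source resistance + R1).
With X open, the divider is unloaded: V_th = 5.67 × 6.60/84.07 = 0.4451 V.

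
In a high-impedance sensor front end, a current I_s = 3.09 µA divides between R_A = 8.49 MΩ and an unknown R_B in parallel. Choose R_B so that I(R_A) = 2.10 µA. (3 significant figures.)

Two-branch current divider: I_A = I_s · R_B/(R_A + R_B).
2.10/3.09 = R_B/(R_A + R_B) → R_B = R_A · (0.6796)/(1 − 0.6796) = 8.49 × 2.121 = 18.01 MΩ.

R_B ≈ 18.0 MΩ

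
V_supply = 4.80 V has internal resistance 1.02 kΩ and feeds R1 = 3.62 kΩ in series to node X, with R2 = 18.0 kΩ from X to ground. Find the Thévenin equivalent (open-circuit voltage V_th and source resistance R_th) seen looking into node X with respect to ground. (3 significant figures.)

V_th ≈ 3.82 V, R_th ≈ 3.69 kΩ

R1' = 1.02 + 3.62 = 4.640 kΩ (source resistance + R1).
With X open, the divider is unloaded: V_th = 4.80 × 18.0/22.64 = 3.816 V.
Looking into X with the source shorted: R_th = R1'·R2/(R1'+R2) = 4.640 × 18.0/22.64 = 3.689 kΩ.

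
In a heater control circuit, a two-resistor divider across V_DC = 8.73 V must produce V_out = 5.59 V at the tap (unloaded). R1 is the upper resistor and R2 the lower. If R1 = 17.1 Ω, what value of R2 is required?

R2 ≈ 30.4 Ω

The divider ratio is R2/(R1+R2) = 5.59/8.73 = 0.6403.
So R2 = R1 · V_out/(V_DC − V_out) = 17.1 × 5.59/(8.73 − 5.59) = 17.1 × 1.780 = 30.44 Ω.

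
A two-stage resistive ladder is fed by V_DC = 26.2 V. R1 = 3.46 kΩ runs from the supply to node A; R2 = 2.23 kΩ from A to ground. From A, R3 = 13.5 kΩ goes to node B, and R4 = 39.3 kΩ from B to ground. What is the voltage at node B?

The second stage (R3 + R4 = 52.80 kΩ) loads node A in parallel with R2.
R2 ‖ (R3+R4) = 2.140 kΩ.
So V_A = 26.2 × 0.3821 = 10.01 V.
Then the unloaded second divider: V_B = V_A × R4/(R3+R4) = 10.01 × 0.7443 = 7.451 V.

V_B ≈ 7.45 V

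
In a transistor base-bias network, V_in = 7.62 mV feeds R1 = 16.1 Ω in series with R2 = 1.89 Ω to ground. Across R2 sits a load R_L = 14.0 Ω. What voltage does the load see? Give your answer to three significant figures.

V_out ≈ 0.714 mV

First combine the lower leg with the load: R2 ‖ R_L = 1.665 Ω.
Voltage divider with the loaded lower leg: V_out = 7.62 × 1.665/(16.1 + 1.665) = 7.62 × 0.09373 = 0.7143 mV.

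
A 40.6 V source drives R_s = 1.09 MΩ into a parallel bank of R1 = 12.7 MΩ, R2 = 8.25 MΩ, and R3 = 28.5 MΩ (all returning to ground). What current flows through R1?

I ≈ 2.54 µA

Equivalent of the parallel group: R_p = 4.255 MΩ.
V_A by voltage divider: V_A = 40.6 × 4.255/(1.09 + 4.255) = 32.32 V.
Branch current I = V_A/R1 = 32.32/12.7 = 2.545 µA.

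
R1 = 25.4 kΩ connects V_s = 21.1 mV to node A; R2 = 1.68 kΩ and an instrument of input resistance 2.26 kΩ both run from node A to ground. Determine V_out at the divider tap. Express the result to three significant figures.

First combine the lower leg with the load: R2 ‖ R_L = 0.9637 kΩ.
Now apply the divider: V_out = 21.1 × 0.03655 = 0.7713 mV.

V_out ≈ 0.771 mV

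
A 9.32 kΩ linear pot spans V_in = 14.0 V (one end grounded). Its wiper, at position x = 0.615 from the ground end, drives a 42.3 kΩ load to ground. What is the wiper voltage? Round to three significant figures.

V_out ≈ 8.18 V

Split the track: R_lower = x·R_p = 5.732 kΩ, R_upper = (1−x)·R_p = 3.588 kΩ.
R_L loads the lower segment: effective lower R = 5.048 kΩ.
V_out = 14.0 × 5.048/(3.588 + 5.048) = 8.183 V.
(Unloaded: V_out = x·V_in = 8.61 V.)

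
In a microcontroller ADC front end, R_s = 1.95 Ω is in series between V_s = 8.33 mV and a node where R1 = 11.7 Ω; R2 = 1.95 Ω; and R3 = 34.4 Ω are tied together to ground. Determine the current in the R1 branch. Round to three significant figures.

I ≈ 0.320 mA

Parallel bank: R_p = 1/(1/11.7 + 1/1.95 + 1/34.4) = 1.594 Ω.
Node voltage V_A = V_s · R_p/(R_s + R_p) = 8.33 × 0.4498 = 3.747 mV.
Branch current I = V_A/R1 = 3.747/11.7 = 0.3202 mA.
(Check via current divider: I_total = 2.350 mA; share G_k/ΣG = 0.1362 → same result.)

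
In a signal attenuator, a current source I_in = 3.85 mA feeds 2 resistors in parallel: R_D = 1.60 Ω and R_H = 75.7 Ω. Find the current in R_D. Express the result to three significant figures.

For two parallel branches, I_k = I_in · (other R)/(sum of R).
I(R_D) = 3.85 × 75.7/(1.60 + 75.7) = 3.85 × 0.9793 = 3.770 mA.

I ≈ 3.77 mA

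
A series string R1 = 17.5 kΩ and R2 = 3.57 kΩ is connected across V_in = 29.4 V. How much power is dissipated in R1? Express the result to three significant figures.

Series current I = V_in/ΣR = 29.4/21.07 = 1.395 mA.
P = I²R = 1.947 × 17.5 = 34.07 mW.

P ≈ 34.1 mW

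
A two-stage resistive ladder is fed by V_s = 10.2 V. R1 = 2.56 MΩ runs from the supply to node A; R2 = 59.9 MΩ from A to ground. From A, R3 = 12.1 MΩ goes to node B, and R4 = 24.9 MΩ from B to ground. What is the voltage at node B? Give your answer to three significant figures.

Looking into the second stage from A: R3 + R4 = 37.00 MΩ appears in parallel with R2.
R2 ‖ (R3+R4) = 22.87 MΩ.
V_A = 10.2 × 22.87/(2.56 + 22.87) = 9.173 V.
Then the unloaded second divider: V_B = V_A × R4/(R3+R4) = 9.173 × 0.6730 = 6.173 V.

V_B ≈ 6.17 V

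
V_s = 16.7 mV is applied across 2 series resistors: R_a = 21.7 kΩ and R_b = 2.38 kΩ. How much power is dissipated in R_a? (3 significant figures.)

P ≈ 10.4 nW

The common current is I = 16.7/24.08 = 0.6935 µA.
P(R_a) = I²·R_a = (0.6935)² × 21.7 = 10.44 nW.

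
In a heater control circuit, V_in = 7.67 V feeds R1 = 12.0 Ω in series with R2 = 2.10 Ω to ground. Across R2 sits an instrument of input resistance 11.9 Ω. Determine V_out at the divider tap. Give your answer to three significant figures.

The load sits in parallel with R2, giving an effective lower resistance R2' = R2·R_L/(R2+R_L) = 1.785 Ω.
Now apply the divider: V_out = 7.67 × 0.1295 = 0.9932 V.
(Unloaded it would be 1.14 V; the load pulls it down.)

V_out ≈ 0.993 V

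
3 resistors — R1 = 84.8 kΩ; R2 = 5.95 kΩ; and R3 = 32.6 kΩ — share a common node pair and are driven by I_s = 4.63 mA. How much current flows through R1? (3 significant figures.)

I ≈ 0.259 mA

Conductances: ΣG = 1/84.8 + 1/5.95 + 1/32.6 = 0.2105 (1/kΩ).
R1 takes the fraction G_k/ΣG = 0.01179/0.2105 = 0.05601, so I = 4.63 × 0.05601 = 0.2593 mA.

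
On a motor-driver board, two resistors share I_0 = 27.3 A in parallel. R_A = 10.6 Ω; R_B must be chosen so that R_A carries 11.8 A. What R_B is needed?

R_B ≈ 8.07 Ω

Two-branch current divider: I_A = I_0 · R_B/(R_A + R_B).
With f = 0.4322, R_B = R_A · f/(1−f) = 10.6 × 0.7613 = 8.070 Ω.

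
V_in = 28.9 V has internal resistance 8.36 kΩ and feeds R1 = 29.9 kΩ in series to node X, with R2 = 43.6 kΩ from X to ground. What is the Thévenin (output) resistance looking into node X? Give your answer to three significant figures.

R1' = 8.36 + 29.9 = 38.26 kΩ (source resistance + R1).
Zeroing V_in shorts the top of R1' to ground, so R_th = R1' ‖ R2 = 20.38 kΩ.

R_th ≈ 20.4 kΩ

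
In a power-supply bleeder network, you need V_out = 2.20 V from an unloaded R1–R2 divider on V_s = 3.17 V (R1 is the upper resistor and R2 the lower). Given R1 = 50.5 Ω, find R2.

Required fraction k = V_out/V_s = 0.6940.
R2 = R1 · 0.6940/(1 − 0.6940) = 114.5 Ω.

R2 ≈ 115 Ω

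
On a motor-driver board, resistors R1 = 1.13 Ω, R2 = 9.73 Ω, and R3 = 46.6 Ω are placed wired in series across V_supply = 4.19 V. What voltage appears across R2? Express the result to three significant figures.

V ≈ 0.710 V

Total series resistance ΣR = 1.13 + 9.73 + 46.6 = 57.46 Ω.
Voltage divider: V = V_supply · (9.730 / 57.46) = 4.19 × 0.1693 = 0.7095 V.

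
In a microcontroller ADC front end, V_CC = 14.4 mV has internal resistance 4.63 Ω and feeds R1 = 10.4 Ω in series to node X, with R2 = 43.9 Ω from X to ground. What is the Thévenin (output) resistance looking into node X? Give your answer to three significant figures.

R_th ≈ 11.2 Ω

R1' = 4.63 + 10.4 = 15.03 Ω (source resistance + R1).
Looking into X with the source shorted: R_th = R1'·R2/(R1'+R2) = 15.03 × 43.9/58.93 = 11.20 Ω.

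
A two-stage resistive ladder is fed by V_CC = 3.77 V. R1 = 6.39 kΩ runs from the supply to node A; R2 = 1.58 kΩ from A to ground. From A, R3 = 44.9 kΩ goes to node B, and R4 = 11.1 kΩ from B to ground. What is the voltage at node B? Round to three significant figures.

The second stage (R3 + R4 = 56.00 kΩ) loads node A in parallel with R2.
Effective lower resistance at A: R2 ‖ 56.00 = 1.537 kΩ.
So V_A = 3.77 × 0.1939 = 0.7308 V.
Stage 2 is unloaded, so V_B = V_A · R4/(R3+R4) = 0.7308 × 11.1/56.00 = 0.1449 V.

V_B ≈ 0.145 V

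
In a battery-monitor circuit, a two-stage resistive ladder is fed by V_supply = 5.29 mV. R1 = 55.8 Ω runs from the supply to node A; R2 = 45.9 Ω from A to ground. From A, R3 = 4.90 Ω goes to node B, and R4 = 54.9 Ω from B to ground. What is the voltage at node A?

V_A ≈ 1.68 mV

Looking into the second stage from A: R3 + R4 = 59.80 Ω appears in parallel with R2.
Effective lower resistance at A: R2 ‖ 59.80 = 25.97 Ω.
First divider: V_A = V_supply · 25.97/(55.8 + 25.97) = 1.680 mV.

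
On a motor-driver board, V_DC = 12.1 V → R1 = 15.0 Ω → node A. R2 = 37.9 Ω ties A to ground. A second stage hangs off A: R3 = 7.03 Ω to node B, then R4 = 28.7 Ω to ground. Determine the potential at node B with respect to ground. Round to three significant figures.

Looking into the second stage from A: R3 + R4 = 35.73 Ω appears in parallel with R2.
R2 ‖ (R3+R4) = 18.39 Ω.
V_A = 12.1 × 18.39/(15.0 + 18.39) = 6.664 V.
V_B = V_A × 0.8032 = 5.353 V.

V_B ≈ 5.35 V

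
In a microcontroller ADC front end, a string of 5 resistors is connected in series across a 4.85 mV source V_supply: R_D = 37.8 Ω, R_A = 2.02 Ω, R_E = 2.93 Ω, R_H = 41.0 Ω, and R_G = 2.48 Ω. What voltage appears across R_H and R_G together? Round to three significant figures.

Total series resistance ΣR = 37.8 + 2.02 + 2.93 + 41.0 + 2.48 = 86.23 Ω.
R_{R_H..R_G} = 41.0 + 2.48 = 43.48 Ω.
Voltage divider: V = V_supply · (43.48 / 86.23) = 4.85 × 0.5042 = 2.446 mV.

V ≈ 2.45 mV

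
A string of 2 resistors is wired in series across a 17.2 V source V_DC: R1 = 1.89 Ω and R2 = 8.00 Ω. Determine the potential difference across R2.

V ≈ 13.9 V

ΣR = 1.89 + 8.00 = 9.890 Ω.
Voltage divider: V = V_DC · (8.000 / 9.890) = 17.2 × 0.8089 = 13.91 V.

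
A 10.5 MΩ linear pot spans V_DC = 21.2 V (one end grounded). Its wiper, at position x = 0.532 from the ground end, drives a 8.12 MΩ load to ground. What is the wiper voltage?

V_out ≈ 8.53 V

Split the track: R_lower = x·R_p = 5.586 MΩ, R_upper = (1−x)·R_p = 4.914 MΩ.
(x·R_p) ‖ R_L = 3.309 MΩ.
Loaded-divider output: V_out = 21.2 × 0.4024 = 8.532 V.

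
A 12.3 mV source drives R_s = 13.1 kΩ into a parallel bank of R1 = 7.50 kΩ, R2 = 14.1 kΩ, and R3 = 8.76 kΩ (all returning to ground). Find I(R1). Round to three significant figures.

I ≈ 0.317 µA

Equivalent of the parallel group: R_p = 3.141 kΩ.
V_A by voltage divider: V_A = 12.3 × 3.141/(13.1 + 3.141) = 2.379 mV.
Branch current I = V_A/R1 = 2.379/7.50 = 0.3171 µA.
(Check via current divider: I_total = 0.7574 µA; share G_k/ΣG = 0.4187 → same result.)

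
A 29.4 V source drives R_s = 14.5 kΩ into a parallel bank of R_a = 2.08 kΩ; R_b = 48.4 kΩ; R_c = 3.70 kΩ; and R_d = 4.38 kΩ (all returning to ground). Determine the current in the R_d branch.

Parallel bank: R_p = 1/(1/2.08 + 1/48.4 + 1/3.70 + 1/4.38) = 1.000 kΩ.
V_A by voltage divider: V_A = 29.4 × 1.000/(14.5 + 1.000) = 1.897 V.
Branch current I = V_A/R_d = 1.897/4.38 = 0.4330 mA.

I ≈ 0.433 mA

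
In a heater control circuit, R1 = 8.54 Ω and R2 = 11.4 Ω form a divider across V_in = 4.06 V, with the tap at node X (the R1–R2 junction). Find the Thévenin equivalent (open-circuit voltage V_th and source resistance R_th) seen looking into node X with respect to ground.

V_th is the unloaded tap voltage: V_in · R2/(R1+R2) = 4.06 × 0.5717 = 2.321 V.
With V_in suppressed (replaced by a short), R_th = R1 ‖ R2 = (8.540 × 11.4)/(8.540 + 11.4) = 4.882 Ω.

V_th ≈ 2.32 V, R_th ≈ 4.88 Ω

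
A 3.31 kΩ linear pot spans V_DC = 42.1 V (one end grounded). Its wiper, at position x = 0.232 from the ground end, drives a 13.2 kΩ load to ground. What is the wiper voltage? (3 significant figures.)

V_out ≈ 9.35 V

Lower segment x·R_p = 0.7679 kΩ; upper segment (1−x)·R_p = 2.542 kΩ.
R_L loads the lower segment: effective lower R = 0.7257 kΩ.
Loaded-divider output: V_out = 42.1 × 0.2221 = 9.349 V.
(Unloaded: V_out = x·V_DC = 9.77 V.)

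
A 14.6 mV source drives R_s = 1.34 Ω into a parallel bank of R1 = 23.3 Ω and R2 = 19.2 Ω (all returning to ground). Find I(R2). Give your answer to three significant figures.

Combine the parallel branches: R_p = (1/23.3 + 1/19.2)⁻¹ = 10.53 Ω.
V_A by voltage divider: V_A = 14.6 × 10.53/(1.34 + 10.53) = 12.95 mV.
Branch current I = V_A/R2 = 12.95/19.2 = 0.6745 mA.
(Check via current divider: I_total = 1.230 mA; share G_k/ΣG = 0.5482 → same result.)

I ≈ 0.675 mA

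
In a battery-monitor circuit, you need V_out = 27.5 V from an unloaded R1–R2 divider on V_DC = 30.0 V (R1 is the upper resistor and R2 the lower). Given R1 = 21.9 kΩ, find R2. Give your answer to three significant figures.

The divider ratio is R2/(R1+R2) = 27.5/30.0 = 0.9167.
So R2 = R1 · V_out/(V_DC − V_out) = 21.9 × 27.5/(30.0 − 27.5) = 21.9 × 11.00 = 240.9 kΩ.

R2 ≈ 241 kΩ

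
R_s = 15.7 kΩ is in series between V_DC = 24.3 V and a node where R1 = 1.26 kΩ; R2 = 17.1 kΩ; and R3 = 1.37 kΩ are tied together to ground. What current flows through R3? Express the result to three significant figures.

I ≈ 0.686 mA

Combine the parallel branches: R_p = (1/1.26 + 1/17.1 + 1/1.37)⁻¹ = 0.6321 kΩ.
V_A by voltage divider: V_A = 24.3 × 0.6321/(15.7 + 0.6321) = 0.9405 V.
I(R3) = V_A / R3 = 0.9405/1.37 = 0.6865 mA.
(Equivalently: I_total = 1.488 mA, then current-divider fraction G_k/ΣG = 0.4614.)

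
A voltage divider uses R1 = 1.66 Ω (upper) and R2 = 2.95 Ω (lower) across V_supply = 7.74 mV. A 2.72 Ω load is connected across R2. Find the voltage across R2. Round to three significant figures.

V_out ≈ 3.56 mV

First combine the lower leg with the load: R2 ‖ R_L = 1.415 Ω.
Voltage divider with the loaded lower leg: V_out = 7.74 × 1.415/(1.66 + 1.415) = 7.74 × 0.4602 = 3.562 mV.
(Unloaded it would be 4.95 mV; the load pulls it down.)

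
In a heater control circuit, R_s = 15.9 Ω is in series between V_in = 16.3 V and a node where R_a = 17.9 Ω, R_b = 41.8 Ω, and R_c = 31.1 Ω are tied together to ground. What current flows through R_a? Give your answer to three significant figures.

Parallel bank: R_p = 1/(1/17.9 + 1/41.8 + 1/31.1) = 8.933 Ω.
V_A by voltage divider: V_A = 16.3 × 8.933/(15.9 + 8.933) = 5.864 V.
Branch current I = V_A/R_a = 5.864/17.9 = 0.3276 A.

I ≈ 0.328 A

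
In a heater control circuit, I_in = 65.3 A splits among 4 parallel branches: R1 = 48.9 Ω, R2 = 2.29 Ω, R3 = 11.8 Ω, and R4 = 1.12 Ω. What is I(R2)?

Conductances: ΣG = 1/48.9 + 1/2.29 + 1/11.8 + 1/1.12 = 1.435 (1/Ω).
By the current-divider rule, I = I_in · G_k/ΣG = 65.3 × 0.3044 = 19.87 A.

I ≈ 19.9 A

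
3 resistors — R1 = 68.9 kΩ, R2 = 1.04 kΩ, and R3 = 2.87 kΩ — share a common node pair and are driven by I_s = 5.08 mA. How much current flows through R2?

I ≈ 3.69 mA

Total conductance ΣG = 1/68.9 + 1/1.04 + 1/2.87 = 1.324 (units of 1/kΩ).
R2 takes the fraction G_k/ΣG = 0.9615/1.324 = 0.7260, so I = 5.08 × 0.7260 = 3.688 mA.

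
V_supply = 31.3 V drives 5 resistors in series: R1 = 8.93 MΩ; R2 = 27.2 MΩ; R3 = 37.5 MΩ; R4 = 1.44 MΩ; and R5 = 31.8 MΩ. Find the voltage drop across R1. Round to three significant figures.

ΣR = 8.93 + 27.2 + 37.5 + 1.44 + 31.8 = 106.9 MΩ.
V = V_supply · R/ΣR = 31.3 × 0.08356 = 2.615 V.

V ≈ 2.62 V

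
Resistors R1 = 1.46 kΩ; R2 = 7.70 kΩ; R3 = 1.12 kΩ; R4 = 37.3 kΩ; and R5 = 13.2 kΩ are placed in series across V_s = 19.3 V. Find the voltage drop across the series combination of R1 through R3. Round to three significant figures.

Series total: ΣR = 1.46 + 7.70 + 1.12 + 37.3 + 13.2 = 60.78 kΩ.
R_{R1..R3} = 1.46 + 7.70 + 1.12 = 10.28 kΩ.
Voltage divider: V = V_s · (10.28 / 60.78) = 19.3 × 0.1691 = 3.264 V.

V ≈ 3.26 V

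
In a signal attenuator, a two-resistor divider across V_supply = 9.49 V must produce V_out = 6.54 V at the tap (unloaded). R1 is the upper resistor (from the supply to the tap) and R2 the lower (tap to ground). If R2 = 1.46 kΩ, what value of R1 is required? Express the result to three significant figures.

R1 ≈ 0.659 kΩ

Required fraction k = V_out/V_supply = 0.6891.
R1 = R2·(1/k − 1) = 1.46 × 0.4511 = 0.6586 kΩ.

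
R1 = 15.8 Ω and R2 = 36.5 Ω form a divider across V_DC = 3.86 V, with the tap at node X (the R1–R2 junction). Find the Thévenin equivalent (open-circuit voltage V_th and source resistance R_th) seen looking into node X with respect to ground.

V_th is the unloaded tap voltage: V_DC · R2/(R1+R2) = 3.86 × 0.6979 = 2.694 V.
Zeroing V_DC shorts the top of R1 to ground, so R_th = R1 ‖ R2 = 11.03 Ω.

V_th ≈ 2.69 V, R_th ≈ 11.0 Ω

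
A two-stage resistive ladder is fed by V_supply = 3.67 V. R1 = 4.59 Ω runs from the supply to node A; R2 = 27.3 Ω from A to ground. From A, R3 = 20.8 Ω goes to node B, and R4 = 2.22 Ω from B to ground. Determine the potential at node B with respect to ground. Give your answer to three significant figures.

V_B ≈ 0.259 V

Node A sees R2 in parallel with the series input of stage 2, R3 + R4 = 23.02 Ω.
Effective lower resistance at A: R2 ‖ 23.02 = 12.49 Ω.
So V_A = 3.67 × 0.7312 = 2.684 V.
V_B = V_A × 0.09644 = 0.2588 V.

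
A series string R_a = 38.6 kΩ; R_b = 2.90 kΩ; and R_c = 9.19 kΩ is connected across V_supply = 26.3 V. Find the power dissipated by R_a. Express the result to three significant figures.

P ≈ 10.4 mW

ΣR = 50.69 kΩ → I = 26.3/50.69 = 0.5188 mA.
P = I²R = 0.2692 × 38.6 = 10.39 mW.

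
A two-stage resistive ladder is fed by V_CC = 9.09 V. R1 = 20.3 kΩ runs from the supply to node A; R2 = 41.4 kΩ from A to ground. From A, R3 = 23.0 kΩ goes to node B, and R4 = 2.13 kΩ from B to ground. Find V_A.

V_A ≈ 3.96 V

Looking into the second stage from A: R3 + R4 = 25.13 kΩ appears in parallel with R2.
R2 ‖ (R3+R4) = 15.64 kΩ.
First divider: V_A = V_CC · 15.64/(20.3 + 15.64) = 3.955 V.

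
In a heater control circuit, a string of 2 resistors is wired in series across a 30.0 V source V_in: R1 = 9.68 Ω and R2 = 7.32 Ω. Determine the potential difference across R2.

V ≈ 12.9 V

ΣR = 9.68 + 7.32 = 17.00 Ω.
Voltage divider: V = V_in · (7.320 / 17.00) = 30.0 × 0.4306 = 12.92 V.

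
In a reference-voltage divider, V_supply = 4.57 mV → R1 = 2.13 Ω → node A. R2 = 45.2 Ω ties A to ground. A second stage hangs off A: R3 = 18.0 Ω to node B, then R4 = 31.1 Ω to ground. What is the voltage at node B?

V_B ≈ 2.65 mV

Looking into the second stage from A: R3 + R4 = 49.10 Ω appears in parallel with R2.
R2 ‖ (R3+R4) = 23.53 Ω.
V_A = 4.57 × 23.53/(2.13 + 23.53) = 4.191 mV.
Then the unloaded second divider: V_B = V_A × R4/(R3+R4) = 4.191 × 0.6334 = 2.654 mV.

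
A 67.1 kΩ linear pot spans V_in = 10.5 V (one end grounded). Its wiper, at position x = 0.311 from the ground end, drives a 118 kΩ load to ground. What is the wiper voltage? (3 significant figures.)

Split the track: R_lower = x·R_p = 20.87 kΩ, R_upper = (1−x)·R_p = 46.23 kΩ.
(x·R_p) ‖ R_L = 17.73 kΩ.
Loaded-divider output: V_out = 10.5 × 0.2772 = 2.911 V.

V_out ≈ 2.91 V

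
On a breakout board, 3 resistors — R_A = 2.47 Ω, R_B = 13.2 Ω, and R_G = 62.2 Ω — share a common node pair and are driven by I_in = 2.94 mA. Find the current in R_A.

Conductances: ΣG = 1/2.47 + 1/13.2 + 1/62.2 = 0.4967 (1/Ω).
By the current-divider rule, I = I_in · G_k/ΣG = 2.94 × 0.8151 = 2.396 mA.

I ≈ 2.40 mA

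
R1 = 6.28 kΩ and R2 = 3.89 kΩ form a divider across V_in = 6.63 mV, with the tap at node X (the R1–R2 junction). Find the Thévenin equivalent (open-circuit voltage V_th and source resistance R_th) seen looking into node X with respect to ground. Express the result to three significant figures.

V_th ≈ 2.54 mV, R_th ≈ 2.40 kΩ

V_th is the unloaded tap voltage: V_in · R2/(R1+R2) = 6.63 × 0.3825 = 2.536 mV.
Zeroing V_in shorts the top of R1 to ground, so R_th = R1 ‖ R2 = 2.402 kΩ.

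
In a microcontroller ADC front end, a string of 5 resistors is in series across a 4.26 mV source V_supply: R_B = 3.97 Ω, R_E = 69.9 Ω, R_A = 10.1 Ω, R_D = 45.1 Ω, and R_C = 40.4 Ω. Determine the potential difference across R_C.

Series total: ΣR = 3.97 + 69.9 + 10.1 + 45.1 + 40.4 = 169.5 Ω.
Voltage divider: V = V_supply · (40.40 / 169.5) = 4.26 × 0.2384 = 1.016 mV.

V ≈ 1.02 mV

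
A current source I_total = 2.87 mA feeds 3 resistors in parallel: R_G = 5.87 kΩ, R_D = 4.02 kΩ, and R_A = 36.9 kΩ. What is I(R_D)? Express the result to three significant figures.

I ≈ 1.60 mA

Total conductance ΣG = 1/5.87 + 1/4.02 + 1/36.9 = 0.4462 (units of 1/kΩ).
By the current-divider rule, I = I_total · G_k/ΣG = 2.87 × 0.5575 = 1.600 mA.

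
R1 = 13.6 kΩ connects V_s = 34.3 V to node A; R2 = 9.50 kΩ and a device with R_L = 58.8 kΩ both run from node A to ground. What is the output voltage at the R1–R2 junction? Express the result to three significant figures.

V_out ≈ 12.9 V

R2 ‖ R_L = (9.50 × 58.8)/(9.50 + 58.8) = 8.179 kΩ.
Then V_out = V_s · R2'/(R1 + R2') = 34.3 × 8.179/21.78 = 12.88 V.
(Unloaded it would be 14.1 V; the load pulls it down.)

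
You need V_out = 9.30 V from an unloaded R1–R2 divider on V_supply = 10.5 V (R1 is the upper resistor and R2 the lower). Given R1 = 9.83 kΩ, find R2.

R2 ≈ 76.2 kΩ

V_out/V_supply = R2/(R1+R2) = 0.8857.
R2 = R1 · 0.8857/(1 − 0.8857) = 76.18 kΩ.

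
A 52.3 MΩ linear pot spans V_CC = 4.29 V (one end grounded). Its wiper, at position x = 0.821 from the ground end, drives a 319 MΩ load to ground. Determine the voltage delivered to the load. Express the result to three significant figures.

Split the track: R_lower = x·R_p = 42.94 MΩ, R_upper = (1−x)·R_p = 9.362 MΩ.
Lower segment in parallel with the load: 42.94 ‖ 319 = 37.84 MΩ.
V_out = 4.29 × 37.84/(9.362 + 37.84) = 3.439 V.
(Unloaded: V_out = x·V_CC = 3.52 V.)

V_out ≈ 3.44 V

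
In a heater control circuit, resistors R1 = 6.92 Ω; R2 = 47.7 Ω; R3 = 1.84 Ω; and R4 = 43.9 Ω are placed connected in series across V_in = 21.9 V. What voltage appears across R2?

V ≈ 10.4 V

ΣR = 6.92 + 47.7 + 1.84 + 43.9 = 100.4 Ω.
V = V_in · R/ΣR = 21.9 × 0.4753 = 10.41 V.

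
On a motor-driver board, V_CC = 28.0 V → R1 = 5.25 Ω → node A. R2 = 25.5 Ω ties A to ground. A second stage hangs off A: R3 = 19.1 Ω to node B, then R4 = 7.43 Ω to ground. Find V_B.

V_B ≈ 5.59 V

Looking into the second stage from A: R3 + R4 = 26.53 Ω appears in parallel with R2.
Effective lower resistance at A: R2 ‖ 26.53 = 13.00 Ω.
V_A = 28.0 × 13.00/(5.25 + 13.00) = 19.95 V.
Stage 2 is unloaded, so V_B = V_A · R4/(R3+R4) = 19.95 × 7.43/26.53 = 5.586 V.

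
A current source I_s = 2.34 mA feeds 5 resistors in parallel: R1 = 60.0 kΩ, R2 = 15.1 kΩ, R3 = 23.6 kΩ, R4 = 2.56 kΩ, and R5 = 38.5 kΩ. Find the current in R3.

ΣG = 1/60.0 + 1/15.1 + 1/23.6 + 1/2.56 + 1/38.5 = 0.5419.
By the current-divider rule, I = I_s · G_k/ΣG = 2.34 × 0.07820 = 0.1830 mA.

I ≈ 0.183 mA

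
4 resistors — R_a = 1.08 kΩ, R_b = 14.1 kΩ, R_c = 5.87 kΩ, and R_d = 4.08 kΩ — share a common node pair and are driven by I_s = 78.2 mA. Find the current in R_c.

I ≈ 9.43 mA

Total conductance ΣG = 1/1.08 + 1/14.1 + 1/5.87 + 1/4.08 = 1.412 (units of 1/kΩ).
R_c takes the fraction G_k/ΣG = 0.1704/1.412 = 0.1206, so I = 78.2 × 0.1206 = 9.433 mA.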